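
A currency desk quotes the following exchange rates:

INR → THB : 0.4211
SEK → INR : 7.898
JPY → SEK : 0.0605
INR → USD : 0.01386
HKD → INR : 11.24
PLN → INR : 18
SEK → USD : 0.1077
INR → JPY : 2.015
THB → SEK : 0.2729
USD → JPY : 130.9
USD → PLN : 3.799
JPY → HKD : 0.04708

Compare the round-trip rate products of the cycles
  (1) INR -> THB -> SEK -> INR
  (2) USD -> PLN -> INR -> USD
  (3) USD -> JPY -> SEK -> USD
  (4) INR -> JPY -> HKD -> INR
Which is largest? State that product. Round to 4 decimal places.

(1) 0.4211 × 0.2729 × 7.898 = 0.90762
(2) 3.799 × 18 × 0.01386 = 0.94777
(3) 130.9 × 0.0605 × 0.1077 = 0.85292
(4) 2.015 × 0.04708 × 11.24 = 1.06630
Highest is cycle (4) at 1.0663 (>1, arbitrage).

1.0663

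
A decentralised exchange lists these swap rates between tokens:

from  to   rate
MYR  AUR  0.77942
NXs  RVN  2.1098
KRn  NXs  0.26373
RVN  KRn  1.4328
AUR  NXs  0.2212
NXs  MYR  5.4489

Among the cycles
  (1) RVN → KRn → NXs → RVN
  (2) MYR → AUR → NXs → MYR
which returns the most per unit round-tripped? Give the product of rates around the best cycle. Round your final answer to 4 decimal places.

(1) 1.4328 × 0.26373 × 2.1098 = 0.79724
(2) 0.77942 × 0.2212 × 5.4489 = 0.93943
Highest is cycle (2) at 0.9394 (≤1, no arbitrage).

0.9394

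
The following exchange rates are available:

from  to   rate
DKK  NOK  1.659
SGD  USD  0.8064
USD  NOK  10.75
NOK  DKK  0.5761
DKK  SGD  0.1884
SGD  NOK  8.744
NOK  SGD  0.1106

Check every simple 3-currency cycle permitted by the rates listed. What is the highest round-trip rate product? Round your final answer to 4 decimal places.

0.9588

USD→NOK→SGD→USD: 10.75 × 0.1106 × 0.8064 = 0.95877
DKK→SGD→NOK→DKK: 0.1884 × 8.744 × 0.5761 = 0.94905
Maximum is USD→NOK→SGD→USD at 0.9588; no arbitrage — every cycle loses value.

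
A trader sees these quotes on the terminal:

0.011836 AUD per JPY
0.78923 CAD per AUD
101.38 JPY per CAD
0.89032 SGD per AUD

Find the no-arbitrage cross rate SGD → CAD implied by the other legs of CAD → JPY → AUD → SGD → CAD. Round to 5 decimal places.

0.93604

Known legs of the cycle: 101.38 × 0.011836 × 0.89032 = 1.0683249539776
For no arbitrage the full-cycle product must be 1, so the missing rate is 1 / 1.0683249539776 ≈ 0.9360448.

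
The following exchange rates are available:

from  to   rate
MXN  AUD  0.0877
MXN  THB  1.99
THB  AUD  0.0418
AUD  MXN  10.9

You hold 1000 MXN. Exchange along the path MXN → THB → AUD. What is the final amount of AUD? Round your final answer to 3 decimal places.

1000 MXN × 1.99 = 1990 THB
1990 THB × 0.0418 = 83.182 AUD

83.182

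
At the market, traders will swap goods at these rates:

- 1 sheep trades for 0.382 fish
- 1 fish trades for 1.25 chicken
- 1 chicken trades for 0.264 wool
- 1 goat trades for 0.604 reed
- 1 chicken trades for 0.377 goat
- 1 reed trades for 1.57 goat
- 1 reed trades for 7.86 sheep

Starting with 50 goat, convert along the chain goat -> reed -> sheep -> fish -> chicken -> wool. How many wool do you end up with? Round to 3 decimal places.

50 goat × 0.604 = 30.2 reed
30.2 reed × 7.86 = 237.372 sheep
237.372 sheep × 0.382 = 90.676104 fish
90.676104 fish × 1.25 = 113.34513 chicken
113.34513 chicken × 0.264 = 29.92311432 wool

29.923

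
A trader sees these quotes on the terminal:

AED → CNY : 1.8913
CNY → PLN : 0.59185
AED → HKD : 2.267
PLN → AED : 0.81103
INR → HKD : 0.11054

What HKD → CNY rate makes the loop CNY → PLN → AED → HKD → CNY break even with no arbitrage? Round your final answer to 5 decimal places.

0.91897

Known legs of the cycle: 0.59185 × 0.81103 × 2.267 = 1.0881783751685
For no arbitrage the full-cycle product must be 1, so the missing rate is 1 / 1.0881783751685 ≈ 0.9189670.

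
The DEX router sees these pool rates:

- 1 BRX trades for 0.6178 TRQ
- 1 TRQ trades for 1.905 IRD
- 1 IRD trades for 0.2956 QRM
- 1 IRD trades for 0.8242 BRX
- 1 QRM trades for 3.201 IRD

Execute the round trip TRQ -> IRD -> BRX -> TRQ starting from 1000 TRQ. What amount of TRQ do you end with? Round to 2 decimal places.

970.01

1000 TRQ × 1.905 = 1905 IRD
1905 IRD × 0.8242 = 1570.101 BRX
1570.101 BRX × 0.6178 = 970.0083978 TRQ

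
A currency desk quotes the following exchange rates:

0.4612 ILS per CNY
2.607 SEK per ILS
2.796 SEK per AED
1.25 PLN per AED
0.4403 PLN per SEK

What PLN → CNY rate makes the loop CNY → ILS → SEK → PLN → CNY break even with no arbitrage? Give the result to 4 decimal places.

Known legs of the cycle: 0.4612 × 2.607 × 0.4403 = 0.52939400052
For no arbitrage the full-cycle product must be 1, so the missing rate is 1 / 0.52939400052 ≈ 1.888952.

1.8890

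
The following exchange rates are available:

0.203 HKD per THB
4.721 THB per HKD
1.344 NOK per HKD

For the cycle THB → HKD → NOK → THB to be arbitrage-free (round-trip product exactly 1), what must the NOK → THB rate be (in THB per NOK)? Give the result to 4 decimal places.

Known legs of the cycle: 0.203 × 1.344 = 0.272832
For no arbitrage the full-cycle product must be 1, so the missing rate is 1 / 0.272832 ≈ 3.665259.

3.6653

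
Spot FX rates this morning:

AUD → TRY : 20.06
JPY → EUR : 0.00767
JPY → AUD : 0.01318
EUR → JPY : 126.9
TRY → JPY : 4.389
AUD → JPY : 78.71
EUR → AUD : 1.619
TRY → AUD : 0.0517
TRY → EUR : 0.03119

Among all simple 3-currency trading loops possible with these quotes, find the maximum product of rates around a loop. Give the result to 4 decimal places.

TRY→JPY→AUD→TRY: 4.389 × 0.01318 × 20.06 = 1.16041
TRY→EUR→AUD→TRY: 0.03119 × 1.619 × 20.06 = 1.01296
JPY→EUR→AUD→JPY: 0.00767 × 1.619 × 78.71 = 0.97740
Maximum is TRY→JPY→AUD→TRY at 1.1604; arbitrage exists.

1.1604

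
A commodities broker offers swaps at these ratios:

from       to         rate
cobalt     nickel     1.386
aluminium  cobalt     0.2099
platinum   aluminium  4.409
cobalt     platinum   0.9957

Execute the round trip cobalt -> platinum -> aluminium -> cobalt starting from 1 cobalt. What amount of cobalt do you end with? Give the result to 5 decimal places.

1 cobalt × 0.9957 = 0.9957 platinum
0.9957 platinum × 4.409 = 4.3900413 aluminium
4.3900413 aluminium × 0.2099 = 0.92146966887 cobalt

0.92147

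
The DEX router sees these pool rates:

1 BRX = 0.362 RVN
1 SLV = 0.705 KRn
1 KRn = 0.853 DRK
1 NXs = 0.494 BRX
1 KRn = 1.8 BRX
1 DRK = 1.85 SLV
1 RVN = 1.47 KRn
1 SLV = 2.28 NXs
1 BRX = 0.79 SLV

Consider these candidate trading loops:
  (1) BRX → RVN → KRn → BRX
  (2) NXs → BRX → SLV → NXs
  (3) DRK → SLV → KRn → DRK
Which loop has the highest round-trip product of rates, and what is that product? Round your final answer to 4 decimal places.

1.1125

(1) 0.362 × 1.47 × 1.8 = 0.95785
(2) 0.494 × 0.79 × 2.28 = 0.88979
(3) 1.85 × 0.705 × 0.853 = 1.11253
Highest is cycle (3) at 1.1125 (>1, arbitrage).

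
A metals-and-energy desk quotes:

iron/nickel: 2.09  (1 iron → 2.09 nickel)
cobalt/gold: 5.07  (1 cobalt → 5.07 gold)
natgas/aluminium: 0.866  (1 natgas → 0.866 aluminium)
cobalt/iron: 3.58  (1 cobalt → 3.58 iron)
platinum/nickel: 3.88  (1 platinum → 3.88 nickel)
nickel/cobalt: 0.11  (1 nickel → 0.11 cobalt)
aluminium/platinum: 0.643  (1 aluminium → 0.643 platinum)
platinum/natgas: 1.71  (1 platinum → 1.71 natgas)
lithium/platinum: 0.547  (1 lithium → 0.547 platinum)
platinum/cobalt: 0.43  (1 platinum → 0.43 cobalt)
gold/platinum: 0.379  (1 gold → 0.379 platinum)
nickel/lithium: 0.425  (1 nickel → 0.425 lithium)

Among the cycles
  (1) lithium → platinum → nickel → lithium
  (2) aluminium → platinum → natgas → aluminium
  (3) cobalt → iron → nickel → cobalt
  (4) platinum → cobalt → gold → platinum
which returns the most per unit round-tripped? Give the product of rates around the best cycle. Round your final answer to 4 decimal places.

0.9522

(1) 0.547 × 3.88 × 0.425 = 0.90200
(2) 0.643 × 1.71 × 0.866 = 0.95219
(3) 3.58 × 2.09 × 0.11 = 0.82304
(4) 0.43 × 5.07 × 0.379 = 0.82626
Highest is cycle (2) at 0.9522 (≤1, no arbitrage).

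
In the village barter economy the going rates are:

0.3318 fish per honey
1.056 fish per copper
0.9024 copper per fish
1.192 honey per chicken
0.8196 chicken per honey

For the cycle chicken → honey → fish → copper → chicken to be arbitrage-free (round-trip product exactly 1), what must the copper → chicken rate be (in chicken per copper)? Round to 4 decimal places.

2.8019

Known legs of the cycle: 1.192 × 0.3318 × 0.9024 = 0.35690425344
For no arbitrage the full-cycle product must be 1, so the missing rate is 1 / 0.35690425344 ≈ 2.801872.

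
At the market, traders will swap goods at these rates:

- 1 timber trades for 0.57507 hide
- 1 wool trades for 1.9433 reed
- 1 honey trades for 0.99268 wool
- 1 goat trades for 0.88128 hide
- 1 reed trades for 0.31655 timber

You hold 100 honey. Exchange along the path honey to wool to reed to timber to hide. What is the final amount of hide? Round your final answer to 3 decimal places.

35.117

100 honey × 0.99268 = 99.268 wool
99.268 wool × 1.9433 = 192.9075044 reed
192.9075044 reed × 0.31655 = 61.06487051782 timber
61.06487051782 timber × 0.57507 = 35.1165750886827474 hide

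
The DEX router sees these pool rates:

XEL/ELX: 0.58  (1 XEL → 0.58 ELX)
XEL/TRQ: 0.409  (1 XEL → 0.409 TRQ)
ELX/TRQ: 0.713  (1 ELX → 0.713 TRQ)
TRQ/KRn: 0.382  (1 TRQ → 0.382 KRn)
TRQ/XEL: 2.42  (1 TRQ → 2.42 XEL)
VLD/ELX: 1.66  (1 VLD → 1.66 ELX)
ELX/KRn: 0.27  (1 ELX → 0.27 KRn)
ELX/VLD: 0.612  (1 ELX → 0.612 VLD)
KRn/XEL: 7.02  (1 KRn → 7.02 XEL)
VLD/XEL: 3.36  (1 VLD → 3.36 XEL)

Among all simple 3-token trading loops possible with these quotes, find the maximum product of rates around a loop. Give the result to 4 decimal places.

1.1927

VLD→XEL→ELX→VLD: 3.36 × 0.58 × 0.612 = 1.19267
KRn→XEL→ELX→KRn: 7.02 × 0.58 × 0.27 = 1.09933
KRn→XEL→TRQ→KRn: 7.02 × 0.409 × 0.382 = 1.09679
XEL→ELX→TRQ→XEL: 0.58 × 0.713 × 2.42 = 1.00077
Maximum is VLD→XEL→ELX→VLD at 1.1927; arbitrage exists.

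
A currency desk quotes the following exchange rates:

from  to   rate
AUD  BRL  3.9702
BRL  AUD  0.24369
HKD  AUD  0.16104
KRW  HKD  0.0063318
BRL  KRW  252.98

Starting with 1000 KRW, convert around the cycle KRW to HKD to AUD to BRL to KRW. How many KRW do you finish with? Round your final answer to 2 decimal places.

1024.14

1000 KRW × 0.0063318 = 6.3318 HKD
6.3318 HKD × 0.16104 = 1.019673072 AUD
1.019673072 AUD × 3.9702 = 4.0483060304544 BRL
4.0483060304544 BRL × 252.98 = 1024.140459584354112 KRW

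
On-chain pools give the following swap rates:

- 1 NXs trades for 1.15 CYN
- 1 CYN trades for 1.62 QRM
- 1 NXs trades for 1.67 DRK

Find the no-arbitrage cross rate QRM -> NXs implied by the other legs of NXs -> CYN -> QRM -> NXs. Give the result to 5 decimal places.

Known legs of the cycle: 1.15 × 1.62 = 1.863
For no arbitrage the full-cycle product must be 1, so the missing rate is 1 / 1.863 ≈ 0.5367687.

0.53677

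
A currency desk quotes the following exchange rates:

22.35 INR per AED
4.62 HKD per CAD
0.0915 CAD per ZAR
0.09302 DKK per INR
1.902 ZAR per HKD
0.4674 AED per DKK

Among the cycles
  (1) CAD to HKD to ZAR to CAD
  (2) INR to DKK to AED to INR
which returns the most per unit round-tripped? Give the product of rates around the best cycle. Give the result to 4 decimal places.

0.9717

(1) 4.62 × 1.902 × 0.0915 = 0.80403
(2) 0.09302 × 0.4674 × 22.35 = 0.97172
Highest is cycle (2) at 0.9717 (≤1, no arbitrage).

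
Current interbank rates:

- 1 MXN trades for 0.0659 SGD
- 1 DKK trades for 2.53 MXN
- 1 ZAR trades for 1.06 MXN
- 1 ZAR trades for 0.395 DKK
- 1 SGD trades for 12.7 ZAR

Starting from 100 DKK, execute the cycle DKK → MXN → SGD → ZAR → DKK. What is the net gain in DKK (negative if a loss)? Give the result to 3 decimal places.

100 DKK × 2.53 = 253 MXN
253 MXN × 0.0659 = 16.6727 SGD
16.6727 SGD × 12.7 = 211.74329 ZAR
211.74329 ZAR × 0.395 = 83.63859955 DKK
Net change: 83.63859955 − 100 = -16.36140045 DKK

-16.361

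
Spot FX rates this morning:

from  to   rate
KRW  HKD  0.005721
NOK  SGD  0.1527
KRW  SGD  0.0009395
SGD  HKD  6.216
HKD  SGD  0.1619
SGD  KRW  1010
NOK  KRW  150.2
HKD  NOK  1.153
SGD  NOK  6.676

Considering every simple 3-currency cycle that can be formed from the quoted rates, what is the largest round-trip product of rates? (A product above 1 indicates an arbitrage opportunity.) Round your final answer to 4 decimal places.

SGD→HKD→NOK→SGD: 6.216 × 1.153 × 0.1527 = 1.09441
HKD→NOK→KRW→HKD: 1.153 × 150.2 × 0.005721 = 0.99077
SGD→NOK→KRW→SGD: 6.676 × 150.2 × 0.0009395 = 0.94207
SGD→KRW→HKD→SGD: 1010 × 0.005721 × 0.1619 = 0.93549
Maximum is SGD→HKD→NOK→SGD at 1.0944; arbitrage exists.

1.0944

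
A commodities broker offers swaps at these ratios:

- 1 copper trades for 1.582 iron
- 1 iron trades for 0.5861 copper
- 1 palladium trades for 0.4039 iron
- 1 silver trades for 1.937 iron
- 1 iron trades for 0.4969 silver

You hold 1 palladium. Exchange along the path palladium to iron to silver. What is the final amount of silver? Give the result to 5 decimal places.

0.20070

1 palladium × 0.4039 = 0.4039 iron
0.4039 iron × 0.4969 = 0.20069791 silver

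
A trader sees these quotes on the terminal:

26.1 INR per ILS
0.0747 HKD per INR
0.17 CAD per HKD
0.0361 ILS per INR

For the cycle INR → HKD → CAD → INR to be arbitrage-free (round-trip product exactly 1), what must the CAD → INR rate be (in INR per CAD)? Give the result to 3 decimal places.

78.746

Known legs of the cycle: 0.0747 × 0.17 = 0.012699
For no arbitrage the full-cycle product must be 1, so the missing rate is 1 / 0.012699 ≈ 78.74636.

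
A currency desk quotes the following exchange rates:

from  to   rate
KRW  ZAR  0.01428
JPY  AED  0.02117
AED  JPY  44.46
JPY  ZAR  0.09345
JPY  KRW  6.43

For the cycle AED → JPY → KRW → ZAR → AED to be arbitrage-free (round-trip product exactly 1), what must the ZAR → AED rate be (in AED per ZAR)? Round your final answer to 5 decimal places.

0.24496

Known legs of the cycle: 44.46 × 6.43 × 0.01428 = 4.082334984
For no arbitrage the full-cycle product must be 1, so the missing rate is 1 / 4.082334984 ≈ 0.2449578.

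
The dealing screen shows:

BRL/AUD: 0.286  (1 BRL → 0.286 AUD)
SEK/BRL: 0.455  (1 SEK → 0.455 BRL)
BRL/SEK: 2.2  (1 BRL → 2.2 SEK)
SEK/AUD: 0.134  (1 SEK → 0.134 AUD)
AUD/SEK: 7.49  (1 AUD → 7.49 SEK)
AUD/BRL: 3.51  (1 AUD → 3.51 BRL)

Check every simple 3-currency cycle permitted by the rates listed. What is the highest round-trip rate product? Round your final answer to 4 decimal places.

BRL→SEK→AUD→BRL: 2.2 × 0.134 × 3.51 = 1.03475
BRL→AUD→SEK→BRL: 0.286 × 7.49 × 0.455 = 0.97467
Maximum is BRL→SEK→AUD→BRL at 1.0347; arbitrage exists.

1.0347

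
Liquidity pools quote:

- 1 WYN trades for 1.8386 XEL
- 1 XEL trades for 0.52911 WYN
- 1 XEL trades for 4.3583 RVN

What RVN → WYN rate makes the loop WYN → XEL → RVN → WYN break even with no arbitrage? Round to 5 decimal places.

0.12479

Known legs of the cycle: 1.8386 × 4.3583 = 8.01317038
For no arbitrage the full-cycle product must be 1, so the missing rate is 1 / 8.01317038 ≈ 0.1247946.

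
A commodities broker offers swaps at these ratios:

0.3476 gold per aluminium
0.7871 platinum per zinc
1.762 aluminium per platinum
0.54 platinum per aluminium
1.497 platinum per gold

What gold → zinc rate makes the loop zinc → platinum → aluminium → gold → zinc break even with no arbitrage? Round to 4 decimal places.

Known legs of the cycle: 0.7871 × 1.762 × 0.3476 = 0.48207608152
For no arbitrage the full-cycle product must be 1, so the missing rate is 1 / 0.48207608152 ≈ 2.074361.

2.0744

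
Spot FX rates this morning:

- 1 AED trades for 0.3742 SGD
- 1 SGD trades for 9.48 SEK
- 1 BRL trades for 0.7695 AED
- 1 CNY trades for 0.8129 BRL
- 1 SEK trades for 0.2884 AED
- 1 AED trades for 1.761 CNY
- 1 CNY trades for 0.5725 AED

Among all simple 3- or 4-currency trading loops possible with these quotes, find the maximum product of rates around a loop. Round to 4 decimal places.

BRL→AED→CNY→BRL: 0.7695 × 1.761 × 0.8129 = 1.10155
SGD→SEK→AED→SGD: 9.48 × 0.2884 × 0.3742 = 1.02307
Maximum is BRL→AED→CNY→BRL at 1.1016; arbitrage exists.

1.1016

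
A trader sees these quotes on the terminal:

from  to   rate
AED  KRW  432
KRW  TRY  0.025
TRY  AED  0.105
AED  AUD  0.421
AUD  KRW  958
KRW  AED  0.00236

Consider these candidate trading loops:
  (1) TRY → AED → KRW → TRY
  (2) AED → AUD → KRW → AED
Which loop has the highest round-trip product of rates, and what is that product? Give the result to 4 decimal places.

1.1340

(1) 0.105 × 432 × 0.025 = 1.13400
(2) 0.421 × 958 × 0.00236 = 0.95183
Highest is cycle (1) at 1.1340 (>1, arbitrage).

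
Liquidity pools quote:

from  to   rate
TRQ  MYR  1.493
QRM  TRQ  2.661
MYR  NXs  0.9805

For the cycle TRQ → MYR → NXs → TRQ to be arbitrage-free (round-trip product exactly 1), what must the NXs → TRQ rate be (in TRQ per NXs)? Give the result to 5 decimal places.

0.68311

Known legs of the cycle: 1.493 × 0.9805 = 1.4638865
For no arbitrage the full-cycle product must be 1, so the missing rate is 1 / 1.4638865 ≈ 0.6831131.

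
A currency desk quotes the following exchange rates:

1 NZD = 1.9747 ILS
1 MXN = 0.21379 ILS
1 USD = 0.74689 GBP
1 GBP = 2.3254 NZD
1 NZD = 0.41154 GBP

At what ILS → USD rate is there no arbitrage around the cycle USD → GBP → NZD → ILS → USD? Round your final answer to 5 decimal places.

0.29157

Known legs of the cycle: 0.74689 × 2.3254 × 1.9747 = 3.4296945164482
For no arbitrage the full-cycle product must be 1, so the missing rate is 1 / 3.4296945164482 ≈ 0.2915712.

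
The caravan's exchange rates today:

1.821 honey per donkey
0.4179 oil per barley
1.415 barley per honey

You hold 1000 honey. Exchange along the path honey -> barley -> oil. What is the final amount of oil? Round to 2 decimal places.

591.33

1000 honey × 1.415 = 1415 barley
1415 barley × 0.4179 = 591.3285 oil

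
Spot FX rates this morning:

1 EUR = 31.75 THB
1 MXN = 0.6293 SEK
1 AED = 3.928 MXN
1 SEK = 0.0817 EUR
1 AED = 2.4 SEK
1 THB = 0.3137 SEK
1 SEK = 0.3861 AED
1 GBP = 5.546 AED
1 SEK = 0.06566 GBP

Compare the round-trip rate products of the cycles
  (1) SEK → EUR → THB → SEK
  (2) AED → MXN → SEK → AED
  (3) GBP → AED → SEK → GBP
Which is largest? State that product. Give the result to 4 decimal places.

(1) 0.0817 × 31.75 × 0.3137 = 0.81373
(2) 3.928 × 0.6293 × 0.3861 = 0.95440
(3) 5.546 × 2.4 × 0.06566 = 0.87396
Highest is cycle (2) at 0.9544 (≤1, no arbitrage).

0.9544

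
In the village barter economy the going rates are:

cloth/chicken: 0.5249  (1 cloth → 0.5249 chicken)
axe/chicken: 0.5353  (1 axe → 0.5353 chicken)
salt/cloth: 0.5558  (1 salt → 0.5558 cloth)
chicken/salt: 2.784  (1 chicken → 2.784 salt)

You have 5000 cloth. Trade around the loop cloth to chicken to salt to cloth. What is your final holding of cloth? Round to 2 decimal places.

5000 cloth × 0.5249 = 2624.5 chicken
2624.5 chicken × 2.784 = 7306.608 salt
7306.608 salt × 0.5558 = 4061.0127264 cloth

4061.01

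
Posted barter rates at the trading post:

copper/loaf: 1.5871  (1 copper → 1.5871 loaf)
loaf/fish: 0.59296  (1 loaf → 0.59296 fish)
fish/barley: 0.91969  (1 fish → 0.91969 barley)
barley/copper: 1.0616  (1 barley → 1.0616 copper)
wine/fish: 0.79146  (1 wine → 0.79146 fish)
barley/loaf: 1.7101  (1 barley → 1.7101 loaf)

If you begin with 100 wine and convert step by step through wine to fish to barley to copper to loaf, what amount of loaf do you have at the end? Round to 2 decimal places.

100 wine × 0.79146 = 79.146 fish
79.146 fish × 0.91969 = 72.78978474 barley
72.78978474 barley × 1.0616 = 77.273635479984 copper
77.273635479984 copper × 1.5871 = 122.6409868702826064 loaf

122.64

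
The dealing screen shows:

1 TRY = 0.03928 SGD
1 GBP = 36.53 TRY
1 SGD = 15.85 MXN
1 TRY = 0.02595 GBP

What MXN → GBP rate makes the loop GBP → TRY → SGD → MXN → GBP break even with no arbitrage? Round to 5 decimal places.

Known legs of the cycle: 36.53 × 0.03928 × 15.85 = 22.74313964
For no arbitrage the full-cycle product must be 1, so the missing rate is 1 / 22.74313964 ≈ 0.0439693.

0.04397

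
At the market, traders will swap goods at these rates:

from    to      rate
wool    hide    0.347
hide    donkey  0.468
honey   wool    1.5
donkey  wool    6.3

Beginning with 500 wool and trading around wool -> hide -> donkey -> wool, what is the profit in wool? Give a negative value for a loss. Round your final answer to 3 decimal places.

11.547

500 wool × 0.347 = 173.5 hide
173.5 hide × 0.468 = 81.198 donkey
81.198 donkey × 6.3 = 511.5474 wool
Net change: 511.5474 − 500 = 11.5474 wool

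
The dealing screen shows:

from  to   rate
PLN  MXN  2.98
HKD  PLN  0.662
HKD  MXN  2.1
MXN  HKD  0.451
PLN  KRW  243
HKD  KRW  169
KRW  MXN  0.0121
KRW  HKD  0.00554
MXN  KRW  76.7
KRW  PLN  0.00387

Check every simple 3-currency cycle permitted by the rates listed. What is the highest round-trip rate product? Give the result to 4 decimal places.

KRW→MXN→HKD→KRW: 0.0121 × 0.451 × 169 = 0.92225
KRW→HKD→MXN→KRW: 0.00554 × 2.1 × 76.7 = 0.89233
KRW→HKD→PLN→KRW: 0.00554 × 0.662 × 243 = 0.89120
PLN→MXN→HKD→PLN: 2.98 × 0.451 × 0.662 = 0.88971
KRW→PLN→MXN→KRW: 0.00387 × 2.98 × 76.7 = 0.88455
Maximum is KRW→MXN→HKD→KRW at 0.9222; no arbitrage — every cycle loses value.

0.9222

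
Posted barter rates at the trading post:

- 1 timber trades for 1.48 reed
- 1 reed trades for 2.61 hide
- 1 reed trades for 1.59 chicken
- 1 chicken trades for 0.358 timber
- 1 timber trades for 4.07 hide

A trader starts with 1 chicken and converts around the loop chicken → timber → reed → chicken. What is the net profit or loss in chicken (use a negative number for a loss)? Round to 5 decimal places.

1 chicken × 0.358 = 0.358 timber
0.358 timber × 1.48 = 0.52984 reed
0.52984 reed × 1.59 = 0.8424456 chicken
Net change: 0.8424456 − 1 = -0.1575544 chicken

-0.15755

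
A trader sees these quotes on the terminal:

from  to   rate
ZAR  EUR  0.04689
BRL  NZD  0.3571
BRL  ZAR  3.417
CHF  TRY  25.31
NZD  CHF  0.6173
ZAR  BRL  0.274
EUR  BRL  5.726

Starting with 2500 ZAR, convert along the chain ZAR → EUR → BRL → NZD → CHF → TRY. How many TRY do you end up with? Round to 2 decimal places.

2500 ZAR × 0.04689 = 117.225 EUR
117.225 EUR × 5.726 = 671.23035 BRL
671.23035 BRL × 0.3571 = 239.696357985 NZD
239.696357985 NZD × 0.6173 = 147.9645617841405 CHF
147.9645617841405 CHF × 25.31 = 3744.983058756596055 TRY

3744.98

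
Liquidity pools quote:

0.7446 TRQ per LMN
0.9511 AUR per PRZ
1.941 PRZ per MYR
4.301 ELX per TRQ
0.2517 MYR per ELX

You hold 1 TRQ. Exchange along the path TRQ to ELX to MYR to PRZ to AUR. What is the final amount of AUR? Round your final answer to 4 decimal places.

1.9985

1 TRQ × 4.301 = 4.301 ELX
4.301 ELX × 0.2517 = 1.0825617 MYR
1.0825617 MYR × 1.941 = 2.1012522597 PRZ
2.1012522597 PRZ × 0.9511 = 1.99850102420067 AUR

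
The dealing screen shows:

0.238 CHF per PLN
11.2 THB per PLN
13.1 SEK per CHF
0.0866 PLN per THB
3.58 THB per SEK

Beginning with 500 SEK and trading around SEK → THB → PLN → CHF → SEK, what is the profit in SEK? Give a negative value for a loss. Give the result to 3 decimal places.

500 SEK × 3.58 = 1790 THB
1790 THB × 0.0866 = 155.014 PLN
155.014 PLN × 0.238 = 36.893332 CHF
36.893332 CHF × 13.1 = 483.3026492 SEK
Net change: 483.3026492 − 500 = -16.6973508 SEK

-16.697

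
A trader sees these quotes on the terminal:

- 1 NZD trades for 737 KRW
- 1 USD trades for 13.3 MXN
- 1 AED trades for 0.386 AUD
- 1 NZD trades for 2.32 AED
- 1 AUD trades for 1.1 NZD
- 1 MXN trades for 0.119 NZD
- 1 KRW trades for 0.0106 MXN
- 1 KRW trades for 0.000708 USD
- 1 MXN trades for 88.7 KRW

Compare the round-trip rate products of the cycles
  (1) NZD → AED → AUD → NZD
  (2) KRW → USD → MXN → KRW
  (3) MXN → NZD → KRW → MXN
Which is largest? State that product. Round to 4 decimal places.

(1) 2.32 × 0.386 × 1.1 = 0.98507
(2) 0.000708 × 13.3 × 88.7 = 0.83523
(3) 0.119 × 737 × 0.0106 = 0.92965
Highest is cycle (1) at 0.9851 (≤1, no arbitrage).

0.9851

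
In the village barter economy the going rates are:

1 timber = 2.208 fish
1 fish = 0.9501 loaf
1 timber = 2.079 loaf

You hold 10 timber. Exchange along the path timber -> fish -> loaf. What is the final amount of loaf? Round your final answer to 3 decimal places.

10 timber × 2.208 = 22.08 fish
22.08 fish × 0.9501 = 20.978208 loaf

20.978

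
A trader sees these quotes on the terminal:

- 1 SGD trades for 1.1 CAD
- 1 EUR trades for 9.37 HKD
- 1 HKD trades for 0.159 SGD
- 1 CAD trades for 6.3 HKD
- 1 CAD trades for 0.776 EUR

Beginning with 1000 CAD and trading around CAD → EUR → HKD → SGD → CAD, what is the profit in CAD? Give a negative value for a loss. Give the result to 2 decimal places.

271.72

1000 CAD × 0.776 = 776 EUR
776 EUR × 9.37 = 7271.12 HKD
7271.12 HKD × 0.159 = 1156.10808 SGD
1156.10808 SGD × 1.1 = 1271.718888 CAD
Net change: 1271.718888 − 1000 = 271.718888 CAD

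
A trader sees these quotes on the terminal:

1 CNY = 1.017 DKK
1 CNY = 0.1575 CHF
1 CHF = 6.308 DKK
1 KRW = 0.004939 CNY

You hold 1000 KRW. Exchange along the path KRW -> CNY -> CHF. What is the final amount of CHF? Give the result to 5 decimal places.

1000 KRW × 0.004939 = 4.939 CNY
4.939 CNY × 0.1575 = 0.7778925 CHF

0.77789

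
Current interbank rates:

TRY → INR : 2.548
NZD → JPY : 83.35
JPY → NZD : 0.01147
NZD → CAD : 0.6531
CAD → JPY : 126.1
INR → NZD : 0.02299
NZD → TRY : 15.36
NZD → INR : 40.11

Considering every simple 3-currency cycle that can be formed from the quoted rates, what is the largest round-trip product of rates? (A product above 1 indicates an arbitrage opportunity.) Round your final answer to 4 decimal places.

0.9446

JPY→NZD→CAD→JPY: 0.01147 × 0.6531 × 126.1 = 0.94462
TRY→INR→NZD→TRY: 2.548 × 0.02299 × 15.36 = 0.89977
Maximum is JPY→NZD→CAD→JPY at 0.9446; no arbitrage — every cycle loses value.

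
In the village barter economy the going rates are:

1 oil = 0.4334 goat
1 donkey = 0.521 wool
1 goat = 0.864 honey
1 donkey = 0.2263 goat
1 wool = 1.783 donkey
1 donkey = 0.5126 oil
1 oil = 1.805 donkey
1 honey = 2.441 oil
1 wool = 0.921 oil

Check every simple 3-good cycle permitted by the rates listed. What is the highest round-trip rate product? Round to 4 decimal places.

0.9141

oil→goat→honey→oil: 0.4334 × 0.864 × 2.441 = 0.91405
donkey→wool→oil→donkey: 0.521 × 0.921 × 1.805 = 0.86611
Maximum is oil→goat→honey→oil at 0.9141; no arbitrage — every cycle loses value.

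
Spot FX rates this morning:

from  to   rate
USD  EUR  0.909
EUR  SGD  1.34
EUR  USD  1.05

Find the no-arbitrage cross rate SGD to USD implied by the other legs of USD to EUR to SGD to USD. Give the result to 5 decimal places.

0.82098

Known legs of the cycle: 0.909 × 1.34 = 1.21806
For no arbitrage the full-cycle product must be 1, so the missing rate is 1 / 1.21806 ≈ 0.8209776.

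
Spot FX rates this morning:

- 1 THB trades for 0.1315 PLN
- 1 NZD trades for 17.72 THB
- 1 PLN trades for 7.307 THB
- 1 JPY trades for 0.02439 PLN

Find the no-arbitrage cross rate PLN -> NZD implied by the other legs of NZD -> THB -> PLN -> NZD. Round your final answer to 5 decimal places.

0.42915

Known legs of the cycle: 17.72 × 0.1315 = 2.33018
For no arbitrage the full-cycle product must be 1, so the missing rate is 1 / 2.33018 ≈ 0.4291514.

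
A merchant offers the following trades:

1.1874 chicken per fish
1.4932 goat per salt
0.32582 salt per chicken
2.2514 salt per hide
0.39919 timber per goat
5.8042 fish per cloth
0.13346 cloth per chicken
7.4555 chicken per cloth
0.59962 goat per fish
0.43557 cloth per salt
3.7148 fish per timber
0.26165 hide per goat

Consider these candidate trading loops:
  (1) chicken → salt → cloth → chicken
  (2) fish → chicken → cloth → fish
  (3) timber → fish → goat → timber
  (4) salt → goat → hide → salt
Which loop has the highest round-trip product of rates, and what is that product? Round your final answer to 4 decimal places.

(1) 0.32582 × 0.43557 × 7.4555 = 1.05807
(2) 1.1874 × 0.13346 × 5.8042 = 0.91979
(3) 3.7148 × 0.59962 × 0.39919 = 0.88918
(4) 1.4932 × 0.26165 × 2.2514 = 0.87961
Highest is cycle (1) at 1.0581 (>1, arbitrage).

1.0581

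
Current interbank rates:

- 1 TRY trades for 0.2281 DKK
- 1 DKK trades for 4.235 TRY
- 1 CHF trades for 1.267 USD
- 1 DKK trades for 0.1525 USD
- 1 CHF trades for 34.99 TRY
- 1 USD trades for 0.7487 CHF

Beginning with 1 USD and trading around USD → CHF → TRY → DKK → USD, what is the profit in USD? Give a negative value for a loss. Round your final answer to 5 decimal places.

1 USD × 0.7487 = 0.7487 CHF
0.7487 CHF × 34.99 = 26.197013 TRY
26.197013 TRY × 0.2281 = 5.9755386653 DKK
5.9755386653 DKK × 0.1525 = 0.91126964645825 USD
Net change: 0.91126964645825 − 1 = -0.08873035354175 USD

-0.08873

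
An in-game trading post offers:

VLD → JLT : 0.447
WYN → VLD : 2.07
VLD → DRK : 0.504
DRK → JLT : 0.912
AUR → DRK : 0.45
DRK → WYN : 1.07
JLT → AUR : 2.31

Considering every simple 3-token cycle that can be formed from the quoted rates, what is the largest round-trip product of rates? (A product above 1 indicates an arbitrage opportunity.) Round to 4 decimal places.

1.1163

WYN→VLD→DRK→WYN: 2.07 × 0.504 × 1.07 = 1.11631
JLT→AUR→DRK→JLT: 2.31 × 0.45 × 0.912 = 0.94802
Maximum is WYN→VLD→DRK→WYN at 1.1163; arbitrage exists.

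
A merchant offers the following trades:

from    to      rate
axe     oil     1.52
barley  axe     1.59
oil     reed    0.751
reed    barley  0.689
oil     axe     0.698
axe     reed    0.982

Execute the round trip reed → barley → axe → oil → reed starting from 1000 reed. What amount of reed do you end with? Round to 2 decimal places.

1000 reed × 0.689 = 689 barley
689 barley × 1.59 = 1095.51 axe
1095.51 axe × 1.52 = 1665.1752 oil
1665.1752 oil × 0.751 = 1250.5465752 reed

1250.55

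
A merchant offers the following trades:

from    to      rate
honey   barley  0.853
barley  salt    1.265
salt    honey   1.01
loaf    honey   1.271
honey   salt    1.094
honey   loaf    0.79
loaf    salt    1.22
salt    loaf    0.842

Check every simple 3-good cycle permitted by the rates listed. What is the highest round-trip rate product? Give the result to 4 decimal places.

loaf→honey→salt→loaf: 1.271 × 1.094 × 0.842 = 1.17078
honey→barley→salt→honey: 0.853 × 1.265 × 1.01 = 1.08984
loaf→salt→honey→loaf: 1.22 × 1.01 × 0.79 = 0.97344
Maximum is loaf→honey→salt→loaf at 1.1708; arbitrage exists.

1.1708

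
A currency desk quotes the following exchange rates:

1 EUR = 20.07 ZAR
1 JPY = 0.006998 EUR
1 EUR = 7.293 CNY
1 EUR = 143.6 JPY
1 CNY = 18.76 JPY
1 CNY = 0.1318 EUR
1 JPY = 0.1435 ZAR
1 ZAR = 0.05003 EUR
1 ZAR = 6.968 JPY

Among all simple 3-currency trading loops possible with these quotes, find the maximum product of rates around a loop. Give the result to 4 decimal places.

ZAR→EUR→JPY→ZAR: 0.05003 × 143.6 × 0.1435 = 1.03095
ZAR→JPY→EUR→ZAR: 6.968 × 0.006998 × 20.07 = 0.97865
JPY→EUR→CNY→JPY: 0.006998 × 7.293 × 18.76 = 0.95744
Maximum is ZAR→EUR→JPY→ZAR at 1.0309; arbitrage exists.

1.0309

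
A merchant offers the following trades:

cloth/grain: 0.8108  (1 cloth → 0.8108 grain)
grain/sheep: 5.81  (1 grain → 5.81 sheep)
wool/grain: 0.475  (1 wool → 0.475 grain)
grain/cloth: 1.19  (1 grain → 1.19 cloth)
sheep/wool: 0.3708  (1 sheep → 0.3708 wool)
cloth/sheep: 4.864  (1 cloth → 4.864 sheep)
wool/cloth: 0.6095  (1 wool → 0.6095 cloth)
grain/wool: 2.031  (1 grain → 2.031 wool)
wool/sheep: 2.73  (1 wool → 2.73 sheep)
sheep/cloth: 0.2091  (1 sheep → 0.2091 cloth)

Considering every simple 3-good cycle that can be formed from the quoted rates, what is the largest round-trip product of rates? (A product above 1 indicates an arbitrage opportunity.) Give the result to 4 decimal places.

1.0993

wool→cloth→sheep→wool: 0.6095 × 4.864 × 0.3708 = 1.09928
wool→grain→sheep→wool: 0.475 × 5.81 × 0.3708 = 1.02332
wool→cloth→grain→wool: 0.6095 × 0.8108 × 2.031 = 1.00368
sheep→cloth→grain→sheep: 0.2091 × 0.8108 × 5.81 = 0.98502
Maximum is wool→cloth→sheep→wool at 1.0993; arbitrage exists.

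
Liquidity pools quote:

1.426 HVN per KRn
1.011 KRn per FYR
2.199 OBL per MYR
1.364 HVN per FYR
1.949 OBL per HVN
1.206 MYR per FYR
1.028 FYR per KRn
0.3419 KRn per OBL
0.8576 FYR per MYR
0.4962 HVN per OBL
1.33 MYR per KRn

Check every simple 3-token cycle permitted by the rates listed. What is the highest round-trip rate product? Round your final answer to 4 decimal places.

1.1532

FYR→KRn→MYR→FYR: 1.011 × 1.33 × 0.8576 = 1.15315
OBL→KRn→MYR→OBL: 0.3419 × 1.33 × 2.199 = 0.99994
OBL→KRn→HVN→OBL: 0.3419 × 1.426 × 1.949 = 0.95023
Maximum is FYR→KRn→MYR→FYR at 1.1532; arbitrage exists.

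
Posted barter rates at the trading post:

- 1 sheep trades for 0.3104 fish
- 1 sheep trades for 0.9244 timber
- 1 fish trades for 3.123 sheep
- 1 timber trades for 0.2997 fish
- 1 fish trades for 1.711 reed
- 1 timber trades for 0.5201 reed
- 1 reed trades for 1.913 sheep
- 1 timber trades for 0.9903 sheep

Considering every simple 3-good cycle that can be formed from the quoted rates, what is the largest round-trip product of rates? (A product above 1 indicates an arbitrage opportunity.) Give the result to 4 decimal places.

fish→reed→sheep→fish: 1.711 × 1.913 × 0.3104 = 1.01598
timber→reed→sheep→timber: 0.5201 × 1.913 × 0.9244 = 0.91973
fish→sheep→timber→fish: 3.123 × 0.9244 × 0.2997 = 0.86520
Maximum is fish→reed→sheep→fish at 1.0160; arbitrage exists.

1.0160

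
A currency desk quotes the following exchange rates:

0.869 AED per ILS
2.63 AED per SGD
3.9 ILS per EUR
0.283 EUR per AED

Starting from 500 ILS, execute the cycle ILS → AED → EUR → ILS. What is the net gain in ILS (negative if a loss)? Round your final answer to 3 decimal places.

500 ILS × 0.869 = 434.5 AED
434.5 AED × 0.283 = 122.9635 EUR
122.9635 EUR × 3.9 = 479.55765 ILS
Net change: 479.55765 − 500 = -20.44235 ILS

-20.442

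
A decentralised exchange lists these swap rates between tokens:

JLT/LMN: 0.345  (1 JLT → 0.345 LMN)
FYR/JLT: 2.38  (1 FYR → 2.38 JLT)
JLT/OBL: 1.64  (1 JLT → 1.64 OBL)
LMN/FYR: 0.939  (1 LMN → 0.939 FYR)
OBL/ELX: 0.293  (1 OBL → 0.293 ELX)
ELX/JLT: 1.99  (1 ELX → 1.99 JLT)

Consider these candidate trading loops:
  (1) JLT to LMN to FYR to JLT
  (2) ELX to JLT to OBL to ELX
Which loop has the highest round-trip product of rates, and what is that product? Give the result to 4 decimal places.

0.9562

(1) 0.345 × 0.939 × 2.38 = 0.77101
(2) 1.99 × 1.64 × 0.293 = 0.95623
Highest is cycle (2) at 0.9562 (≤1, no arbitrage).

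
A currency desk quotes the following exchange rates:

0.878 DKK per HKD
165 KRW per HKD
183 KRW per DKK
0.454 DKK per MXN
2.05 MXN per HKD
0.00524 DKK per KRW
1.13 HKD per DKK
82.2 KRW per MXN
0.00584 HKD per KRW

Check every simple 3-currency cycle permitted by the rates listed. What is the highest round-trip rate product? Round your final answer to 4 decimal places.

1.0517

HKD→MXN→DKK→HKD: 2.05 × 0.454 × 1.13 = 1.05169
HKD→MXN→KRW→HKD: 2.05 × 82.2 × 0.00584 = 0.98410
HKD→KRW→DKK→HKD: 165 × 0.00524 × 1.13 = 0.97700
HKD→DKK→KRW→HKD: 0.878 × 183 × 0.00584 = 0.93834
Maximum is HKD→MXN→DKK→HKD at 1.0517; arbitrage exists.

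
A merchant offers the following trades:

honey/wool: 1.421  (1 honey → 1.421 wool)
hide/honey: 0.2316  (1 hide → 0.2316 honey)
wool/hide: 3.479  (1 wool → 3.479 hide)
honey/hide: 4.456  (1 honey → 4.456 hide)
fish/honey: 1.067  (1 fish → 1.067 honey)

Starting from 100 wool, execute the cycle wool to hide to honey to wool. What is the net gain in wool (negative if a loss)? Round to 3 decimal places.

14.495

100 wool × 3.479 = 347.9 hide
347.9 hide × 0.2316 = 80.57364 honey
80.57364 honey × 1.421 = 114.49514244 wool
Net change: 114.49514244 − 100 = 14.49514244 wool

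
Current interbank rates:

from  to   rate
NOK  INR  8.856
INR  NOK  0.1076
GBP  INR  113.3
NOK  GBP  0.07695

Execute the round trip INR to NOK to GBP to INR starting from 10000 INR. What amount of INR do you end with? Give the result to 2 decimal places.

9381.04

10000 INR × 0.1076 = 1076 NOK
1076 NOK × 0.07695 = 82.7982 GBP
82.7982 GBP × 113.3 = 9381.03606 INR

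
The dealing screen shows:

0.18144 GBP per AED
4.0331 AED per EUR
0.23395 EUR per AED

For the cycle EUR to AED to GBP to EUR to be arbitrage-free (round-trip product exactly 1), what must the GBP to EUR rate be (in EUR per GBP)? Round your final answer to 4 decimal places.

Known legs of the cycle: 4.0331 × 0.18144 = 0.731765664
For no arbitrage the full-cycle product must be 1, so the missing rate is 1 / 0.731765664 ≈ 1.366558.

1.3666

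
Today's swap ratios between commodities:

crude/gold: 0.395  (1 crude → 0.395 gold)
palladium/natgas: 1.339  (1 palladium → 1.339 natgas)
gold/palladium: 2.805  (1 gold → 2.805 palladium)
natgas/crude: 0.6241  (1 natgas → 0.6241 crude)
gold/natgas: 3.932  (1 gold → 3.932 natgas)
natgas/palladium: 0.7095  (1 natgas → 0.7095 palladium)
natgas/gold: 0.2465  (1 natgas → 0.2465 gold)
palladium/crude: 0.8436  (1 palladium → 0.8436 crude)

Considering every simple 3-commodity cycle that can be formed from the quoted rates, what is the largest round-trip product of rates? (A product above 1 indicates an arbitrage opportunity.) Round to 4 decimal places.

0.9693

crude→gold→natgas→crude: 0.395 × 3.932 × 0.6241 = 0.96931
crude→gold→palladium→crude: 0.395 × 2.805 × 0.8436 = 0.93469
palladium→natgas→gold→palladium: 1.339 × 0.2465 × 2.805 = 0.92583
Maximum is crude→gold→natgas→crude at 0.9693; no arbitrage — every cycle loses value.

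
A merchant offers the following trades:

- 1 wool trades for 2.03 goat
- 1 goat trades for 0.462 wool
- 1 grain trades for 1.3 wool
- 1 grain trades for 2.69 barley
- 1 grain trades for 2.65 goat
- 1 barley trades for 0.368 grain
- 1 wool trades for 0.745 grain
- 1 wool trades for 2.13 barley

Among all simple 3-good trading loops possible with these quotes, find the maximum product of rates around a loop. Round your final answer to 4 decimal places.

1.0190

barley→grain→wool→barley: 0.368 × 1.3 × 2.13 = 1.01899
goat→wool→grain→goat: 0.462 × 0.745 × 2.65 = 0.91210
Maximum is barley→grain→wool→barley at 1.0190; arbitrage exists.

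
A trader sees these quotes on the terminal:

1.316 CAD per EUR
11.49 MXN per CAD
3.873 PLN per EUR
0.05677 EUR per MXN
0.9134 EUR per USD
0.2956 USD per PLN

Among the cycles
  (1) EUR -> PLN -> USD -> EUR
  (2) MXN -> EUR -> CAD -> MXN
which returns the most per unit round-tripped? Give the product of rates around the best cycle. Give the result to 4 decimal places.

1.0457

(1) 3.873 × 0.2956 × 0.9134 = 1.04571
(2) 0.05677 × 1.316 × 11.49 = 0.85841
Highest is cycle (1) at 1.0457 (>1, arbitrage).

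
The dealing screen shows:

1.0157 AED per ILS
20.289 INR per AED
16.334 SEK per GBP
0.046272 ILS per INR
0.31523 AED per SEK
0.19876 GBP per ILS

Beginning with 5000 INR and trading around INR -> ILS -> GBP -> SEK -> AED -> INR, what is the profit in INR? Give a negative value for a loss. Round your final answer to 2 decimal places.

5000 INR × 0.046272 = 231.36 ILS
231.36 ILS × 0.19876 = 45.9851136 GBP
45.9851136 GBP × 16.334 = 751.1208455424 SEK
751.1208455424 SEK × 0.31523 = 236.775824140330752 AED
236.775824140330752 AED × 20.289 = 4803.944695983170627328 INR
Net change: 4803.944695983170627328 − 5000 = -196.055304016829372672 INR

-196.06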